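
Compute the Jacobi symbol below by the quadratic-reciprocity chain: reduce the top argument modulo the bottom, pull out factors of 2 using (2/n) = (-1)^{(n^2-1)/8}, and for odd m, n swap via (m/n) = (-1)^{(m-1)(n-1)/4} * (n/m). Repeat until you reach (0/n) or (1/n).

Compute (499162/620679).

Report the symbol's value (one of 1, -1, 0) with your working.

499162 = 2^1·249581; (2/620679) = +1 since 620679 mod 8 = 7, so (499162/620679) = (+1)^1·(249581/620679); sign now +1
reciprocity: (249581/620679) = +1·(620679/249581) since 249581 mod 4 = 1, 620679 mod 4 = 3; sign now +1
(620679/249581) = (121517/249581)   [reduce mod 249581]
reciprocity: (121517/249581) = +1·(249581/121517) since 121517 mod 4 = 1, 249581 mod 4 = 1; sign now +1
(249581/121517) = (6547/121517)   [reduce mod 121517]
reciprocity: (6547/121517) = +1·(121517/6547) since 6547 mod 4 = 3, 121517 mod 4 = 1; sign now +1
(121517/6547) = (3671/6547)   [reduce mod 6547]
reciprocity: (3671/6547) = -1·(6547/3671) since 3671 mod 4 = 3, 6547 mod 4 = 3; sign now -1
(6547/3671) = (2876/3671)   [reduce mod 3671]
2876 = 2^2·719; (2/3671) = +1 since 3671 mod 8 = 7, so (2876/3671) = (+1)^2·(719/3671); sign now -1
reciprocity: (719/3671) = -1·(3671/719) since 719 mod 4 = 3, 3671 mod 4 = 3; sign now +1
(3671/719) = (76/719)   [reduce mod 719]
76 = 2^2·19; (2/719) = +1 since 719 mod 8 = 7, so (76/719) = (+1)^2·(19/719); sign now +1
reciprocity: (19/719) = -1·(719/19) since 19 mod 4 = 3, 719 mod 4 = 3; sign now -1
(719/19) = (16/19)   [reduce mod 19]
16 = 2^4·1; (2/19) = -1 since 19 mod 8 = 3, so (16/19) = (-1)^4·(1/19); sign now -1
(1/19) = 1; final value = sign = -1

-1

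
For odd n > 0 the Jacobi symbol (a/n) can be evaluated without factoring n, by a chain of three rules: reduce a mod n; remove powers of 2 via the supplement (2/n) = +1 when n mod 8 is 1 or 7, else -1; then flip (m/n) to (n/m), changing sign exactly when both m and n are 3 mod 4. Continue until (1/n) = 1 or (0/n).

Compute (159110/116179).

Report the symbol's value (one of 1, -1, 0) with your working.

0

(159110/116179): 159110 mod 116179 = 42931, so (159110/116179) = (42931/116179)
flip (42931/116179) -> (116179/42931): both odd, 42931 mod 4 = 3, 116179 mod 4 = 3, so the flip contributes -1; sign now -1
(116179/42931): 116179 mod 42931 = 30317, so (116179/42931) = (30317/42931)
flip (30317/42931) -> (42931/30317): both odd, 30317 mod 4 = 1, 42931 mod 4 = 3, so the flip contributes +1; sign now -1
(42931/30317): 42931 mod 30317 = 12614, so (42931/30317) = (12614/30317)
factor out 2^1: 12614 = 2^1·6307; with 30317 mod 8 = 5, (2/30317) = -1; sign now +1; continue with (6307/30317)
flip (6307/30317) -> (30317/6307): both odd, 6307 mod 4 = 3, 30317 mod 4 = 1, so the flip contributes +1; sign now +1
(30317/6307): 30317 mod 6307 = 5089, so (30317/6307) = (5089/6307)
flip (5089/6307) -> (6307/5089): both odd, 5089 mod 4 = 1, 6307 mod 4 = 3, so the flip contributes +1; sign now +1
(6307/5089): 6307 mod 5089 = 1218, so (6307/5089) = (1218/5089)
factor out 2^1: 1218 = 2^1·609; with 5089 mod 8 = 1, (2/5089) = +1; sign now +1; continue with (609/5089)
flip (609/5089) -> (5089/609): both odd, 609 mod 4 = 1, 5089 mod 4 = 1, so the flip contributes +1; sign now +1
(5089/609): 5089 mod 609 = 217, so (5089/609) = (217/609)
flip (217/609) -> (609/217): both odd, 217 mod 4 = 1, 609 mod 4 = 1, so the flip contributes +1; sign now +1
(609/217): 609 mod 217 = 175, so (609/217) = (175/217)
flip (175/217) -> (217/175): both odd, 175 mod 4 = 3, 217 mod 4 = 1, so the flip contributes +1; sign now +1
(217/175): 217 mod 175 = 42, so (217/175) = (42/175)
factor out 2^1: 42 = 2^1·21; with 175 mod 8 = 7, (2/175) = +1; sign now +1; continue with (21/175)
flip (21/175) -> (175/21): both odd, 21 mod 4 = 1, 175 mod 4 = 3, so the flip contributes +1; sign now +1
(175/21): 175 mod 21 = 7, so (175/21) = (7/21)
flip (7/21) -> (21/7): both odd, 7 mod 4 = 3, 21 mod 4 = 1, so the flip contributes +1; sign now +1
(21/7): 21 mod 7 = 0, so (21/7) = (0/7)
reached (0/7); gcd(a, n) > 1, so (0/7) = 0 and the symbol is 0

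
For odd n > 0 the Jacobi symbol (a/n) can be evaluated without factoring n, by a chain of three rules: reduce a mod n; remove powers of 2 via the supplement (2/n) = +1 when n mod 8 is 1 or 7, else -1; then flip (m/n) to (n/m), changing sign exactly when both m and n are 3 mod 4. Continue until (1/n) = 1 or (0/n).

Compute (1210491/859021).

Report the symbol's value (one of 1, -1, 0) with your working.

(1210491/859021) = (351470/859021)   [reduce mod 859021]
351470 = 2^1·175735; (2/859021) = -1 since 859021 mod 8 = 5, so (351470/859021) = (-1)^1·(175735/859021); sign now -1
reciprocity: (175735/859021) = +1·(859021/175735) since 175735 mod 4 = 3, 859021 mod 4 = 1; sign now -1
(859021/175735) = (156081/175735)   [reduce mod 175735]
reciprocity: (156081/175735) = +1·(175735/156081) since 156081 mod 4 = 1, 175735 mod 4 = 3; sign now -1
(175735/156081) = (19654/156081)   [reduce mod 156081]
19654 = 2^1·9827; (2/156081) = +1 since 156081 mod 8 = 1, so (19654/156081) = (+1)^1·(9827/156081); sign now -1
reciprocity: (9827/156081) = +1·(156081/9827) since 9827 mod 4 = 3, 156081 mod 4 = 1; sign now -1
(156081/9827) = (8676/9827)   [reduce mod 9827]
8676 = 2^2·2169; (2/9827) = -1 since 9827 mod 8 = 3, so (8676/9827) = (-1)^2·(2169/9827); sign now -1
reciprocity: (2169/9827) = +1·(9827/2169) since 2169 mod 4 = 1, 9827 mod 4 = 3; sign now -1
(9827/2169) = (1151/2169)   [reduce mod 2169]
reciprocity: (1151/2169) = +1·(2169/1151) since 1151 mod 4 = 3, 2169 mod 4 = 1; sign now -1
(2169/1151) = (1018/1151)   [reduce mod 1151]
1018 = 2^1·509; (2/1151) = +1 since 1151 mod 8 = 7, so (1018/1151) = (+1)^1·(509/1151); sign now -1
reciprocity: (509/1151) = +1·(1151/509) since 509 mod 4 = 1, 1151 mod 4 = 3; sign now -1
(1151/509) = (133/509)   [reduce mod 509]
reciprocity: (133/509) = +1·(509/133) since 133 mod 4 = 1, 509 mod 4 = 1; sign now -1
(509/133) = (110/133)   [reduce mod 133]
110 = 2^1·55; (2/133) = -1 since 133 mod 8 = 5, so (110/133) = (-1)^1·(55/133); sign now +1
reciprocity: (55/133) = +1·(133/55) since 55 mod 4 = 3, 133 mod 4 = 1; sign now +1
(133/55) = (23/55)   [reduce mod 55]
reciprocity: (23/55) = -1·(55/23) since 23 mod 4 = 3, 55 mod 4 = 3; sign now -1
(55/23) = (9/23)   [reduce mod 23]
reciprocity: (9/23) = +1·(23/9) since 9 mod 4 = 1, 23 mod 4 = 3; sign now -1
(23/9) = (5/9)   [reduce mod 9]
reciprocity: (5/9) = +1·(9/5) since 5 mod 4 = 1, 9 mod 4 = 1; sign now -1
(9/5) = (4/5)   [reduce mod 5]
4 = 2^2·1; (2/5) = -1 since 5 mod 8 = 5, so (4/5) = (-1)^2·(1/5); sign now -1
(1/5) = 1; final value = sign = -1

-1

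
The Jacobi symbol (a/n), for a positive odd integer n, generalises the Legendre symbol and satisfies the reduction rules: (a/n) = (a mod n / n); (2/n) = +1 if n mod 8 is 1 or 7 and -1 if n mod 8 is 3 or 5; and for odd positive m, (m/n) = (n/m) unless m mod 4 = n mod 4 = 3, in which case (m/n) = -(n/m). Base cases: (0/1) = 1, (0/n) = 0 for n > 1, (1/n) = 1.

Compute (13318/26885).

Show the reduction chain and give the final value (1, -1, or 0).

-1

factor out 2^1: 13318 = 2^1·6659; with 26885 mod 8 = 5, (2/26885) = -1; sign now -1; continue with (6659/26885)
flip (6659/26885) -> (26885/6659): both odd, 6659 mod 4 = 3, 26885 mod 4 = 1, so the flip contributes +1; sign now -1
(26885/6659): 26885 mod 6659 = 249, so (26885/6659) = (249/6659)
flip (249/6659) -> (6659/249): both odd, 249 mod 4 = 1, 6659 mod 4 = 3, so the flip contributes +1; sign now -1
(6659/249): 6659 mod 249 = 185, so (6659/249) = (185/249)
flip (185/249) -> (249/185): both odd, 185 mod 4 = 1, 249 mod 4 = 1, so the flip contributes +1; sign now -1
(249/185): 249 mod 185 = 64, so (249/185) = (64/185)
factor out 2^6: 64 = 2^6·1; with 185 mod 8 = 1, (2/185) = +1; sign now -1; continue with (1/185)
reached (1/185) = 1, so the symbol is -1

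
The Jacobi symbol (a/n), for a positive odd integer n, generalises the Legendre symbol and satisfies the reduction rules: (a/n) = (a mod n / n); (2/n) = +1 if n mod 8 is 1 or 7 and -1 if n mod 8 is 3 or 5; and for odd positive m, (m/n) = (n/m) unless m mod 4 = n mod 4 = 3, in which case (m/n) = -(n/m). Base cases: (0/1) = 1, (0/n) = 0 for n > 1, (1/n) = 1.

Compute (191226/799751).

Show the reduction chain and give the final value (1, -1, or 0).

-1

191226 = 2^1·95613; (2/799751) = +1 since 799751 mod 8 = 7, so (191226/799751) = (+1)^1·(95613/799751); sign now +1
reciprocity: (95613/799751) = +1·(799751/95613) since 95613 mod 4 = 1, 799751 mod 4 = 3; sign now +1
(799751/95613) = (34847/95613)   [reduce mod 95613]
reciprocity: (34847/95613) = +1·(95613/34847) since 34847 mod 4 = 3, 95613 mod 4 = 1; sign now +1
(95613/34847) = (25919/34847)   [reduce mod 34847]
reciprocity: (25919/34847) = -1·(34847/25919) since 25919 mod 4 = 3, 34847 mod 4 = 3; sign now -1
(34847/25919) = (8928/25919)   [reduce mod 25919]
8928 = 2^5·279; (2/25919) = +1 since 25919 mod 8 = 7, so (8928/25919) = (+1)^5·(279/25919); sign now -1
reciprocity: (279/25919) = -1·(25919/279) since 279 mod 4 = 3, 25919 mod 4 = 3; sign now +1
(25919/279) = (251/279)   [reduce mod 279]
reciprocity: (251/279) = -1·(279/251) since 251 mod 4 = 3, 279 mod 4 = 3; sign now -1
(279/251) = (28/251)   [reduce mod 251]
28 = 2^2·7; (2/251) = -1 since 251 mod 8 = 3, so (28/251) = (-1)^2·(7/251); sign now -1
reciprocity: (7/251) = -1·(251/7) since 7 mod 4 = 3, 251 mod 4 = 3; sign now +1
(251/7) = (6/7)   [reduce mod 7]
6 = 2^1·3; (2/7) = +1 since 7 mod 8 = 7, so (6/7) = (+1)^1·(3/7); sign now +1
reciprocity: (3/7) = -1·(7/3) since 3 mod 4 = 3, 7 mod 4 = 3; sign now -1
(7/3) = (1/3)   [reduce mod 3]
(1/3) = 1; final value = sign = -1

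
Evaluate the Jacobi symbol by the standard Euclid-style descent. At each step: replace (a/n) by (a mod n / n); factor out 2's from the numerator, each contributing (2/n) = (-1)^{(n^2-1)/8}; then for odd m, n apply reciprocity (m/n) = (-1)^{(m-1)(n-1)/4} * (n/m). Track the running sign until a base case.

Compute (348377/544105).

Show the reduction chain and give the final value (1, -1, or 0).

-1

reciprocity: (348377/544105) = +1·(544105/348377) since 348377 mod 4 = 1, 544105 mod 4 = 1; sign now +1
(544105/348377) = (195728/348377)   [reduce mod 348377]
195728 = 2^4·12233; (2/348377) = +1 since 348377 mod 8 = 1, so (195728/348377) = (+1)^4·(12233/348377); sign now +1
reciprocity: (12233/348377) = +1·(348377/12233) since 12233 mod 4 = 1, 348377 mod 4 = 1; sign now +1
(348377/12233) = (5853/12233)   [reduce mod 12233]
reciprocity: (5853/12233) = +1·(12233/5853) since 5853 mod 4 = 1, 12233 mod 4 = 1; sign now +1
(12233/5853) = (527/5853)   [reduce mod 5853]
reciprocity: (527/5853) = +1·(5853/527) since 527 mod 4 = 3, 5853 mod 4 = 1; sign now +1
(5853/527) = (56/527)   [reduce mod 527]
56 = 2^3·7; (2/527) = +1 since 527 mod 8 = 7, so (56/527) = (+1)^3·(7/527); sign now +1
reciprocity: (7/527) = -1·(527/7) since 7 mod 4 = 3, 527 mod 4 = 3; sign now -1
(527/7) = (2/7)   [reduce mod 7]
2 = 2^1·1; (2/7) = +1 since 7 mod 8 = 7, so (2/7) = (+1)^1·(1/7); sign now -1
(1/7) = 1; final value = sign = -1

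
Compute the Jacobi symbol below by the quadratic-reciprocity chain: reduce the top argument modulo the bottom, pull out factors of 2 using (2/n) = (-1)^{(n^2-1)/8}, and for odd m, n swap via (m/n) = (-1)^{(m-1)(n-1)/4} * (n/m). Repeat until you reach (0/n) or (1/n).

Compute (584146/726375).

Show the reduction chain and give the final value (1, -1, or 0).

-1

584146 = 2^1·292073; (2/726375) = +1 since 726375 mod 8 = 7, so (584146/726375) = (+1)^1·(292073/726375); sign now +1
reciprocity: (292073/726375) = +1·(726375/292073) since 292073 mod 4 = 1, 726375 mod 4 = 3; sign now +1
(726375/292073) = (142229/292073)   [reduce mod 292073]
reciprocity: (142229/292073) = +1·(292073/142229) since 142229 mod 4 = 1, 292073 mod 4 = 1; sign now +1
(292073/142229) = (7615/142229)   [reduce mod 142229]
reciprocity: (7615/142229) = +1·(142229/7615) since 7615 mod 4 = 3, 142229 mod 4 = 1; sign now +1
(142229/7615) = (5159/7615)   [reduce mod 7615]
reciprocity: (5159/7615) = -1·(7615/5159) since 5159 mod 4 = 3, 7615 mod 4 = 3; sign now -1
(7615/5159) = (2456/5159)   [reduce mod 5159]
2456 = 2^3·307; (2/5159) = +1 since 5159 mod 8 = 7, so (2456/5159) = (+1)^3·(307/5159); sign now -1
reciprocity: (307/5159) = -1·(5159/307) since 307 mod 4 = 3, 5159 mod 4 = 3; sign now +1
(5159/307) = (247/307)   [reduce mod 307]
reciprocity: (247/307) = -1·(307/247) since 247 mod 4 = 3, 307 mod 4 = 3; sign now -1
(307/247) = (60/247)   [reduce mod 247]
60 = 2^2·15; (2/247) = +1 since 247 mod 8 = 7, so (60/247) = (+1)^2·(15/247); sign now -1
reciprocity: (15/247) = -1·(247/15) since 15 mod 4 = 3, 247 mod 4 = 3; sign now +1
(247/15) = (7/15)   [reduce mod 15]
reciprocity: (7/15) = -1·(15/7) since 7 mod 4 = 3, 15 mod 4 = 3; sign now -1
(15/7) = (1/7)   [reduce mod 7]
(1/7) = 1; final value = sign = -1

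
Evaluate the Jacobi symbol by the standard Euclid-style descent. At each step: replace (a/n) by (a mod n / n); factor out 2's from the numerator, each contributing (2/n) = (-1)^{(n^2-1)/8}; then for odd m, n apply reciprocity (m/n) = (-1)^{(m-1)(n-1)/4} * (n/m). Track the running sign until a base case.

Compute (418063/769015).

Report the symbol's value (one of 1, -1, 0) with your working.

-1

flip (418063/769015) -> (769015/418063): both odd, 418063 mod 4 = 3, 769015 mod 4 = 3, so the flip contributes -1; sign now -1
(769015/418063): 769015 mod 418063 = 350952, so (769015/418063) = (350952/418063)
factor out 2^3: 350952 = 2^3·43869; with 418063 mod 8 = 7, (2/418063) = +1; sign now -1; continue with (43869/418063)
flip (43869/418063) -> (418063/43869): both odd, 43869 mod 4 = 1, 418063 mod 4 = 3, so the flip contributes +1; sign now -1
(418063/43869): 418063 mod 43869 = 23242, so (418063/43869) = (23242/43869)
factor out 2^1: 23242 = 2^1·11621; with 43869 mod 8 = 5, (2/43869) = -1; sign now +1; continue with (11621/43869)
flip (11621/43869) -> (43869/11621): both odd, 11621 mod 4 = 1, 43869 mod 4 = 1, so the flip contributes +1; sign now +1
(43869/11621): 43869 mod 11621 = 9006, so (43869/11621) = (9006/11621)
factor out 2^1: 9006 = 2^1·4503; with 11621 mod 8 = 5, (2/11621) = -1; sign now -1; continue with (4503/11621)
flip (4503/11621) -> (11621/4503): both odd, 4503 mod 4 = 3, 11621 mod 4 = 1, so the flip contributes +1; sign now -1
(11621/4503): 11621 mod 4503 = 2615, so (11621/4503) = (2615/4503)
flip (2615/4503) -> (4503/2615): both odd, 2615 mod 4 = 3, 4503 mod 4 = 3, so the flip contributes -1; sign now +1
(4503/2615): 4503 mod 2615 = 1888, so (4503/2615) = (1888/2615)
factor out 2^5: 1888 = 2^5·59; with 2615 mod 8 = 7, (2/2615) = +1; sign now +1; continue with (59/2615)
flip (59/2615) -> (2615/59): both odd, 59 mod 4 = 3, 2615 mod 4 = 3, so the flip contributes -1; sign now -1
(2615/59): 2615 mod 59 = 19, so (2615/59) = (19/59)
flip (19/59) -> (59/19): both odd, 19 mod 4 = 3, 59 mod 4 = 3, so the flip contributes -1; sign now +1
(59/19): 59 mod 19 = 2, so (59/19) = (2/19)
factor out 2^1: 2 = 2^1·1; with 19 mod 8 = 3, (2/19) = -1; sign now -1; continue with (1/19)
reached (1/19) = 1, so the symbol is -1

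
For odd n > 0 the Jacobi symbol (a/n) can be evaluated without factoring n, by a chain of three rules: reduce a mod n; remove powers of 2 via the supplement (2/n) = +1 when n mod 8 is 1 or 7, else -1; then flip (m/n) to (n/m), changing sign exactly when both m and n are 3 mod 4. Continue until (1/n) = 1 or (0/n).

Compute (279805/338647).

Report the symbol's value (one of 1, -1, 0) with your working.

flip (279805/338647) -> (338647/279805): both odd, 279805 mod 4 = 1, 338647 mod 4 = 3, so the flip contributes +1; sign now +1
(338647/279805): 338647 mod 279805 = 58842, so (338647/279805) = (58842/279805)
factor out 2^1: 58842 = 2^1·29421; with 279805 mod 8 = 5, (2/279805) = -1; sign now -1; continue with (29421/279805)
flip (29421/279805) -> (279805/29421): both odd, 29421 mod 4 = 1, 279805 mod 4 = 1, so the flip contributes +1; sign now -1
(279805/29421): 279805 mod 29421 = 15016, so (279805/29421) = (15016/29421)
factor out 2^3: 15016 = 2^3·1877; with 29421 mod 8 = 5, (2/29421) = -1; sign now +1; continue with (1877/29421)
flip (1877/29421) -> (29421/1877): both odd, 1877 mod 4 = 1, 29421 mod 4 = 1, so the flip contributes +1; sign now +1
(29421/1877): 29421 mod 1877 = 1266, so (29421/1877) = (1266/1877)
factor out 2^1: 1266 = 2^1·633; with 1877 mod 8 = 5, (2/1877) = -1; sign now -1; continue with (633/1877)
flip (633/1877) -> (1877/633): both odd, 633 mod 4 = 1, 1877 mod 4 = 1, so the flip contributes +1; sign now -1
(1877/633): 1877 mod 633 = 611, so (1877/633) = (611/633)
flip (611/633) -> (633/611): both odd, 611 mod 4 = 3, 633 mod 4 = 1, so the flip contributes +1; sign now -1
(633/611): 633 mod 611 = 22, so (633/611) = (22/611)
factor out 2^1: 22 = 2^1·11; with 611 mod 8 = 3, (2/611) = -1; sign now +1; continue with (11/611)
flip (11/611) -> (611/11): both odd, 11 mod 4 = 3, 611 mod 4 = 3, so the flip contributes -1; sign now -1
(611/11): 611 mod 11 = 6, so (611/11) = (6/11)
factor out 2^1: 6 = 2^1·3; with 11 mod 8 = 3, (2/11) = -1; sign now +1; continue with (3/11)
flip (3/11) -> (11/3): both odd, 3 mod 4 = 3, 11 mod 4 = 3, so the flip contributes -1; sign now -1
(11/3): 11 mod 3 = 2, so (11/3) = (2/3)
factor out 2^1: 2 = 2^1·1; with 3 mod 8 = 3, (2/3) = -1; sign now +1; continue with (1/3)
reached (1/3) = 1, so the symbol is +1

1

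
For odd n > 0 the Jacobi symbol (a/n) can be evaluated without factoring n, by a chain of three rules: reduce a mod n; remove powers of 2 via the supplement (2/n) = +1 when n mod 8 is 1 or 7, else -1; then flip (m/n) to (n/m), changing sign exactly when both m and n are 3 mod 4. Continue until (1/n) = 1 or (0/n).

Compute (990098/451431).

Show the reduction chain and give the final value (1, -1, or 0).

(990098/451431): 990098 mod 451431 = 87236, so (990098/451431) = (87236/451431)
factor out 2^2: 87236 = 2^2·21809; with 451431 mod 8 = 7, (2/451431) = +1; sign now +1; continue with (21809/451431)
flip (21809/451431) -> (451431/21809): both odd, 21809 mod 4 = 1, 451431 mod 4 = 3, so the flip contributes +1; sign now +1
(451431/21809): 451431 mod 21809 = 15251, so (451431/21809) = (15251/21809)
flip (15251/21809) -> (21809/15251): both odd, 15251 mod 4 = 3, 21809 mod 4 = 1, so the flip contributes +1; sign now +1
(21809/15251): 21809 mod 15251 = 6558, so (21809/15251) = (6558/15251)
factor out 2^1: 6558 = 2^1·3279; with 15251 mod 8 = 3, (2/15251) = -1; sign now -1; continue with (3279/15251)
flip (3279/15251) -> (15251/3279): both odd, 3279 mod 4 = 3, 15251 mod 4 = 3, so the flip contributes -1; sign now +1
(15251/3279): 15251 mod 3279 = 2135, so (15251/3279) = (2135/3279)
flip (2135/3279) -> (3279/2135): both odd, 2135 mod 4 = 3, 3279 mod 4 = 3, so the flip contributes -1; sign now -1
(3279/2135): 3279 mod 2135 = 1144, so (3279/2135) = (1144/2135)
factor out 2^3: 1144 = 2^3·143; with 2135 mod 8 = 7, (2/2135) = +1; sign now -1; continue with (143/2135)
flip (143/2135) -> (2135/143): both odd, 143 mod 4 = 3, 2135 mod 4 = 3, so the flip contributes -1; sign now +1
(2135/143): 2135 mod 143 = 133, so (2135/143) = (133/143)
flip (133/143) -> (143/133): both odd, 133 mod 4 = 1, 143 mod 4 = 3, so the flip contributes +1; sign now +1
(143/133): 143 mod 133 = 10, so (143/133) = (10/133)
factor out 2^1: 10 = 2^1·5; with 133 mod 8 = 5, (2/133) = -1; sign now -1; continue with (5/133)
flip (5/133) -> (133/5): both odd, 5 mod 4 = 1, 133 mod 4 = 1, so the flip contributes +1; sign now -1
(133/5): 133 mod 5 = 3, so (133/5) = (3/5)
flip (3/5) -> (5/3): both odd, 3 mod 4 = 3, 5 mod 4 = 1, so the flip contributes +1; sign now -1
(5/3): 5 mod 3 = 2, so (5/3) = (2/3)
factor out 2^1: 2 = 2^1·1; with 3 mod 8 = 3, (2/3) = -1; sign now +1; continue with (1/3)
reached (1/3) = 1, so the symbol is +1

1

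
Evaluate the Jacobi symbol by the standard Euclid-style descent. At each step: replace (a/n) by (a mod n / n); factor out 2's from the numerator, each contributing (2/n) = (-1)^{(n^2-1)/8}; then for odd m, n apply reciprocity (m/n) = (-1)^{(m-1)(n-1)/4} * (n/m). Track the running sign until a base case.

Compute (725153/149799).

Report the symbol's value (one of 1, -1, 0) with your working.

0

(725153/149799) = (125957/149799)   [reduce mod 149799]
reciprocity: (125957/149799) = +1·(149799/125957) since 125957 mod 4 = 1, 149799 mod 4 = 3; sign now +1
(149799/125957) = (23842/125957)   [reduce mod 125957]
23842 = 2^1·11921; (2/125957) = -1 since 125957 mod 8 = 5, so (23842/125957) = (-1)^1·(11921/125957); sign now -1
reciprocity: (11921/125957) = +1·(125957/11921) since 11921 mod 4 = 1, 125957 mod 4 = 1; sign now -1
(125957/11921) = (6747/11921)   [reduce mod 11921]
reciprocity: (6747/11921) = +1·(11921/6747) since 6747 mod 4 = 3, 11921 mod 4 = 1; sign now -1
(11921/6747) = (5174/6747)   [reduce mod 6747]
5174 = 2^1·2587; (2/6747) = -1 since 6747 mod 8 = 3, so (5174/6747) = (-1)^1·(2587/6747); sign now +1
reciprocity: (2587/6747) = -1·(6747/2587) since 2587 mod 4 = 3, 6747 mod 4 = 3; sign now -1
(6747/2587) = (1573/2587)   [reduce mod 2587]
reciprocity: (1573/2587) = +1·(2587/1573) since 1573 mod 4 = 1, 2587 mod 4 = 3; sign now -1
(2587/1573) = (1014/1573)   [reduce mod 1573]
1014 = 2^1·507; (2/1573) = -1 since 1573 mod 8 = 5, so (1014/1573) = (-1)^1·(507/1573); sign now +1
reciprocity: (507/1573) = +1·(1573/507) since 507 mod 4 = 3, 1573 mod 4 = 1; sign now +1
(1573/507) = (52/507)   [reduce mod 507]
52 = 2^2·13; (2/507) = -1 since 507 mod 8 = 3, so (52/507) = (-1)^2·(13/507); sign now +1
reciprocity: (13/507) = +1·(507/13) since 13 mod 4 = 1, 507 mod 4 = 3; sign now +1
(507/13) = (0/13)   [reduce mod 13]
(0/13) = 0   [gcd(a, n) > 1]; final value = 0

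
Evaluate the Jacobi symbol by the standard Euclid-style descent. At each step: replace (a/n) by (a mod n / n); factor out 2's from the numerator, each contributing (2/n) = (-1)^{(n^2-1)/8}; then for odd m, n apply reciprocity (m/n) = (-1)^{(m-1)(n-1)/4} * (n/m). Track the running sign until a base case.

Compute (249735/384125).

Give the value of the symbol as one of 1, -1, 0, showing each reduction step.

0

flip (249735/384125) -> (384125/249735): both odd, 249735 mod 4 = 3, 384125 mod 4 = 1, so the flip contributes +1; sign now +1
(384125/249735): 384125 mod 249735 = 134390, so (384125/249735) = (134390/249735)
factor out 2^1: 134390 = 2^1·67195; with 249735 mod 8 = 7, (2/249735) = +1; sign now +1; continue with (67195/249735)
flip (67195/249735) -> (249735/67195): both odd, 67195 mod 4 = 3, 249735 mod 4 = 3, so the flip contributes -1; sign now -1
(249735/67195): 249735 mod 67195 = 48150, so (249735/67195) = (48150/67195)
factor out 2^1: 48150 = 2^1·24075; with 67195 mod 8 = 3, (2/67195) = -1; sign now +1; continue with (24075/67195)
flip (24075/67195) -> (67195/24075): both odd, 24075 mod 4 = 3, 67195 mod 4 = 3, so the flip contributes -1; sign now -1
(67195/24075): 67195 mod 24075 = 19045, so (67195/24075) = (19045/24075)
flip (19045/24075) -> (24075/19045): both odd, 19045 mod 4 = 1, 24075 mod 4 = 3, so the flip contributes +1; sign now -1
(24075/19045): 24075 mod 19045 = 5030, so (24075/19045) = (5030/19045)
factor out 2^1: 5030 = 2^1·2515; with 19045 mod 8 = 5, (2/19045) = -1; sign now +1; continue with (2515/19045)
flip (2515/19045) -> (19045/2515): both odd, 2515 mod 4 = 3, 19045 mod 4 = 1, so the flip contributes +1; sign now +1
(19045/2515): 19045 mod 2515 = 1440, so (19045/2515) = (1440/2515)
factor out 2^5: 1440 = 2^5·45; with 2515 mod 8 = 3, (2/2515) = -1; sign now -1; continue with (45/2515)
flip (45/2515) -> (2515/45): both odd, 45 mod 4 = 1, 2515 mod 4 = 3, so the flip contributes +1; sign now -1
(2515/45): 2515 mod 45 = 40, so (2515/45) = (40/45)
factor out 2^3: 40 = 2^3·5; with 45 mod 8 = 5, (2/45) = -1; sign now +1; continue with (5/45)
flip (5/45) -> (45/5): both odd, 5 mod 4 = 1, 45 mod 4 = 1, so the flip contributes +1; sign now +1
(45/5): 45 mod 5 = 0, so (45/5) = (0/5)
reached (0/5); gcd(a, n) > 1, so (0/5) = 0 and the symbol is 0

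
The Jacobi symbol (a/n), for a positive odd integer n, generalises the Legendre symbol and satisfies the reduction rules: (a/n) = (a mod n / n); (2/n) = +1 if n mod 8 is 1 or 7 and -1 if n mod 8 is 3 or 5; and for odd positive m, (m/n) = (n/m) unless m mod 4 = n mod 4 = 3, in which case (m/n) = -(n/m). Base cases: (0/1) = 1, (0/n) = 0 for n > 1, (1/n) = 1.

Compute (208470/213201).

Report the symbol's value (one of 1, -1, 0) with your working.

factor out 2^1: 208470 = 2^1·104235; with 213201 mod 8 = 1, (2/213201) = +1; sign now +1; continue with (104235/213201)
flip (104235/213201) -> (213201/104235): both odd, 104235 mod 4 = 3, 213201 mod 4 = 1, so the flip contributes +1; sign now +1
(213201/104235): 213201 mod 104235 = 4731, so (213201/104235) = (4731/104235)
flip (4731/104235) -> (104235/4731): both odd, 4731 mod 4 = 3, 104235 mod 4 = 3, so the flip contributes -1; sign now -1
(104235/4731): 104235 mod 4731 = 153, so (104235/4731) = (153/4731)
flip (153/4731) -> (4731/153): both odd, 153 mod 4 = 1, 4731 mod 4 = 3, so the flip contributes +1; sign now -1
(4731/153): 4731 mod 153 = 141, so (4731/153) = (141/153)
flip (141/153) -> (153/141): both odd, 141 mod 4 = 1, 153 mod 4 = 1, so the flip contributes +1; sign now -1
(153/141): 153 mod 141 = 12, so (153/141) = (12/141)
factor out 2^2: 12 = 2^2·3; with 141 mod 8 = 5, (2/141) = -1; sign now -1; continue with (3/141)
flip (3/141) -> (141/3): both odd, 3 mod 4 = 3, 141 mod 4 = 1, so the flip contributes +1; sign now -1
(141/3): 141 mod 3 = 0, so (141/3) = (0/3)
reached (0/3); gcd(a, n) > 1, so (0/3) = 0 and the symbol is 0

0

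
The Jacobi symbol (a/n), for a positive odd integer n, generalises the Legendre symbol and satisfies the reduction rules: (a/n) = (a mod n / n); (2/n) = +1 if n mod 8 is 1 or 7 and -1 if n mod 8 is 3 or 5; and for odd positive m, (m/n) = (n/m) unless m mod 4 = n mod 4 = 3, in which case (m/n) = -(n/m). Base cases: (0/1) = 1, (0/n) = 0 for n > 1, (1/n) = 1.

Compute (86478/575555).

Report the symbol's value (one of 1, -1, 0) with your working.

factor out 2^1: 86478 = 2^1·43239; with 575555 mod 8 = 3, (2/575555) = -1; sign now -1; continue with (43239/575555)
flip (43239/575555) -> (575555/43239): both odd, 43239 mod 4 = 3, 575555 mod 4 = 3, so the flip contributes -1; sign now +1
(575555/43239): 575555 mod 43239 = 13448, so (575555/43239) = (13448/43239)
factor out 2^3: 13448 = 2^3·1681; with 43239 mod 8 = 7, (2/43239) = +1; sign now +1; continue with (1681/43239)
flip (1681/43239) -> (43239/1681): both odd, 1681 mod 4 = 1, 43239 mod 4 = 3, so the flip contributes +1; sign now +1
(43239/1681): 43239 mod 1681 = 1214, so (43239/1681) = (1214/1681)
factor out 2^1: 1214 = 2^1·607; with 1681 mod 8 = 1, (2/1681) = +1; sign now +1; continue with (607/1681)
flip (607/1681) -> (1681/607): both odd, 607 mod 4 = 3, 1681 mod 4 = 1, so the flip contributes +1; sign now +1
(1681/607): 1681 mod 607 = 467, so (1681/607) = (467/607)
flip (467/607) -> (607/467): both odd, 467 mod 4 = 3, 607 mod 4 = 3, so the flip contributes -1; sign now -1
(607/467): 607 mod 467 = 140, so (607/467) = (140/467)
factor out 2^2: 140 = 2^2·35; with 467 mod 8 = 3, (2/467) = -1; sign now -1; continue with (35/467)
flip (35/467) -> (467/35): both odd, 35 mod 4 = 3, 467 mod 4 = 3, so the flip contributes -1; sign now +1
(467/35): 467 mod 35 = 12, so (467/35) = (12/35)
factor out 2^2: 12 = 2^2·3; with 35 mod 8 = 3, (2/35) = -1; sign now +1; continue with (3/35)
flip (3/35) -> (35/3): both odd, 3 mod 4 = 3, 35 mod 4 = 3, so the flip contributes -1; sign now -1
(35/3): 35 mod 3 = 2, so (35/3) = (2/3)
factor out 2^1: 2 = 2^1·1; with 3 mod 8 = 3, (2/3) = -1; sign now +1; continue with (1/3)
reached (1/3) = 1, so the symbol is +1

1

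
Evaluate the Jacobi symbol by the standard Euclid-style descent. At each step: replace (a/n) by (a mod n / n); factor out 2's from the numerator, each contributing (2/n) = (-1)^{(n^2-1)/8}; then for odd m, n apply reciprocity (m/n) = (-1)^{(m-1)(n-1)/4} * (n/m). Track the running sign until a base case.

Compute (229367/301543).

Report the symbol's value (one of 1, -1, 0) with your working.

0

reciprocity: (229367/301543) = -1·(301543/229367) since 229367 mod 4 = 3, 301543 mod 4 = 3; sign now -1
(301543/229367) = (72176/229367)   [reduce mod 229367]
72176 = 2^4·4511; (2/229367) = +1 since 229367 mod 8 = 7, so (72176/229367) = (+1)^4·(4511/229367); sign now -1
reciprocity: (4511/229367) = -1·(229367/4511) since 4511 mod 4 = 3, 229367 mod 4 = 3; sign now +1
(229367/4511) = (3817/4511)   [reduce mod 4511]
reciprocity: (3817/4511) = +1·(4511/3817) since 3817 mod 4 = 1, 4511 mod 4 = 3; sign now +1
(4511/3817) = (694/3817)   [reduce mod 3817]
694 = 2^1·347; (2/3817) = +1 since 3817 mod 8 = 1, so (694/3817) = (+1)^1·(347/3817); sign now +1
reciprocity: (347/3817) = +1·(3817/347) since 347 mod 4 = 3, 3817 mod 4 = 1; sign now +1
(3817/347) = (0/347)   [reduce mod 347]
(0/347) = 0   [gcd(a, n) > 1]; final value = 0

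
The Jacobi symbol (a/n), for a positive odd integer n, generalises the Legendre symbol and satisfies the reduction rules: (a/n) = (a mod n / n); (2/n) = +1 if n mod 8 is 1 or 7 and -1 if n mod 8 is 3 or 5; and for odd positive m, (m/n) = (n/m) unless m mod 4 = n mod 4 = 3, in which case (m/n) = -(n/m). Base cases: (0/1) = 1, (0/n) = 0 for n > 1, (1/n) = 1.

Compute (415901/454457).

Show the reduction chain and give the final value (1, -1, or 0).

reciprocity: (415901/454457) = +1·(454457/415901) since 415901 mod 4 = 1, 454457 mod 4 = 1; sign now +1
(454457/415901) = (38556/415901)   [reduce mod 415901]
38556 = 2^2·9639; (2/415901) = -1 since 415901 mod 8 = 5, so (38556/415901) = (-1)^2·(9639/415901); sign now +1
reciprocity: (9639/415901) = +1·(415901/9639) since 9639 mod 4 = 3, 415901 mod 4 = 1; sign now +1
(415901/9639) = (1424/9639)   [reduce mod 9639]
1424 = 2^4·89; (2/9639) = +1 since 9639 mod 8 = 7, so (1424/9639) = (+1)^4·(89/9639); sign now +1
reciprocity: (89/9639) = +1·(9639/89) since 89 mod 4 = 1, 9639 mod 4 = 3; sign now +1
(9639/89) = (27/89)   [reduce mod 89]
reciprocity: (27/89) = +1·(89/27) since 27 mod 4 = 3, 89 mod 4 = 1; sign now +1
(89/27) = (8/27)   [reduce mod 27]
8 = 2^3·1; (2/27) = -1 since 27 mod 8 = 3, so (8/27) = (-1)^3·(1/27); sign now -1
(1/27) = 1; final value = sign = -1

-1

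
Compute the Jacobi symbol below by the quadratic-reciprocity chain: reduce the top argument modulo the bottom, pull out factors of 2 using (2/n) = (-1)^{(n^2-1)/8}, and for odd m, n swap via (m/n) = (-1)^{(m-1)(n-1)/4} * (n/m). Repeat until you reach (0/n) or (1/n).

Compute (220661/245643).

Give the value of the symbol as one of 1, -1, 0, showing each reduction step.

reciprocity: (220661/245643) = +1·(245643/220661) since 220661 mod 4 = 1, 245643 mod 4 = 3; sign now +1
(245643/220661) = (24982/220661)   [reduce mod 220661]
24982 = 2^1·12491; (2/220661) = -1 since 220661 mod 8 = 5, so (24982/220661) = (-1)^1·(12491/220661); sign now -1
reciprocity: (12491/220661) = +1·(220661/12491) since 12491 mod 4 = 3, 220661 mod 4 = 1; sign now -1
(220661/12491) = (8314/12491)   [reduce mod 12491]
8314 = 2^1·4157; (2/12491) = -1 since 12491 mod 8 = 3, so (8314/12491) = (-1)^1·(4157/12491); sign now +1
reciprocity: (4157/12491) = +1·(12491/4157) since 4157 mod 4 = 1, 12491 mod 4 = 3; sign now +1
(12491/4157) = (20/4157)   [reduce mod 4157]
20 = 2^2·5; (2/4157) = -1 since 4157 mod 8 = 5, so (20/4157) = (-1)^2·(5/4157); sign now +1
reciprocity: (5/4157) = +1·(4157/5) since 5 mod 4 = 1, 4157 mod 4 = 1; sign now +1
(4157/5) = (2/5)   [reduce mod 5]
2 = 2^1·1; (2/5) = -1 since 5 mod 8 = 5, so (2/5) = (-1)^1·(1/5); sign now -1
(1/5) = 1; final value = sign = -1

-1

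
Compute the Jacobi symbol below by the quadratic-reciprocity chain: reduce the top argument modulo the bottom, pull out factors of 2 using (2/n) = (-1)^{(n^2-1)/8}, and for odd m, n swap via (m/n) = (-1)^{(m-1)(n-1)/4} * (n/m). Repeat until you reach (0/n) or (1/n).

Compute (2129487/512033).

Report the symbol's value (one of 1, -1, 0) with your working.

(2129487/512033): 2129487 mod 512033 = 81355, so (2129487/512033) = (81355/512033)
flip (81355/512033) -> (512033/81355): both odd, 81355 mod 4 = 3, 512033 mod 4 = 1, so the flip contributes +1; sign now +1
(512033/81355): 512033 mod 81355 = 23903, so (512033/81355) = (23903/81355)
flip (23903/81355) -> (81355/23903): both odd, 23903 mod 4 = 3, 81355 mod 4 = 3, so the flip contributes -1; sign now -1
(81355/23903): 81355 mod 23903 = 9646, so (81355/23903) = (9646/23903)
factor out 2^1: 9646 = 2^1·4823; with 23903 mod 8 = 7, (2/23903) = +1; sign now -1; continue with (4823/23903)
flip (4823/23903) -> (23903/4823): both odd, 4823 mod 4 = 3, 23903 mod 4 = 3, so the flip contributes -1; sign now +1
(23903/4823): 23903 mod 4823 = 4611, so (23903/4823) = (4611/4823)
flip (4611/4823) -> (4823/4611): both odd, 4611 mod 4 = 3, 4823 mod 4 = 3, so the flip contributes -1; sign now -1
(4823/4611): 4823 mod 4611 = 212, so (4823/4611) = (212/4611)
factor out 2^2: 212 = 2^2·53; with 4611 mod 8 = 3, (2/4611) = -1; sign now -1; continue with (53/4611)
flip (53/4611) -> (4611/53): both odd, 53 mod 4 = 1, 4611 mod 4 = 3, so the flip contributes +1; sign now -1
(4611/53): 4611 mod 53 = 0, so (4611/53) = (0/53)
reached (0/53); gcd(a, n) > 1, so (0/53) = 0 and the symbol is 0

0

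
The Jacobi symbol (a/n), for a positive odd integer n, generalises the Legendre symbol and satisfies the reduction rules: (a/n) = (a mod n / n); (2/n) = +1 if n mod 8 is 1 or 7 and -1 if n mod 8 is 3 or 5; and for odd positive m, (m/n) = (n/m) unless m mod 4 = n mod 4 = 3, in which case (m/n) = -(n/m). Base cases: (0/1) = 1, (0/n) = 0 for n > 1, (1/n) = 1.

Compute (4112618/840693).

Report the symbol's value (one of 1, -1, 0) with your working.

-1

(4112618/840693): 4112618 mod 840693 = 749846, so (4112618/840693) = (749846/840693)
factor out 2^1: 749846 = 2^1·374923; with 840693 mod 8 = 5, (2/840693) = -1; sign now -1; continue with (374923/840693)
flip (374923/840693) -> (840693/374923): both odd, 374923 mod 4 = 3, 840693 mod 4 = 1, so the flip contributes +1; sign now -1
(840693/374923): 840693 mod 374923 = 90847, so (840693/374923) = (90847/374923)
flip (90847/374923) -> (374923/90847): both odd, 90847 mod 4 = 3, 374923 mod 4 = 3, so the flip contributes -1; sign now +1
(374923/90847): 374923 mod 90847 = 11535, so (374923/90847) = (11535/90847)
flip (11535/90847) -> (90847/11535): both odd, 11535 mod 4 = 3, 90847 mod 4 = 3, so the flip contributes -1; sign now -1
(90847/11535): 90847 mod 11535 = 10102, so (90847/11535) = (10102/11535)
factor out 2^1: 10102 = 2^1·5051; with 11535 mod 8 = 7, (2/11535) = +1; sign now -1; continue with (5051/11535)
flip (5051/11535) -> (11535/5051): both odd, 5051 mod 4 = 3, 11535 mod 4 = 3, so the flip contributes -1; sign now +1
(11535/5051): 11535 mod 5051 = 1433, so (11535/5051) = (1433/5051)
flip (1433/5051) -> (5051/1433): both odd, 1433 mod 4 = 1, 5051 mod 4 = 3, so the flip contributes +1; sign now +1
(5051/1433): 5051 mod 1433 = 752, so (5051/1433) = (752/1433)
factor out 2^4: 752 = 2^4·47; with 1433 mod 8 = 1, (2/1433) = +1; sign now +1; continue with (47/1433)
flip (47/1433) -> (1433/47): both odd, 47 mod 4 = 3, 1433 mod 4 = 1, so the flip contributes +1; sign now +1
(1433/47): 1433 mod 47 = 23, so (1433/47) = (23/47)
flip (23/47) -> (47/23): both odd, 23 mod 4 = 3, 47 mod 4 = 3, so the flip contributes -1; sign now -1
(47/23): 47 mod 23 = 1, so (47/23) = (1/23)
reached (1/23) = 1, so the symbol is -1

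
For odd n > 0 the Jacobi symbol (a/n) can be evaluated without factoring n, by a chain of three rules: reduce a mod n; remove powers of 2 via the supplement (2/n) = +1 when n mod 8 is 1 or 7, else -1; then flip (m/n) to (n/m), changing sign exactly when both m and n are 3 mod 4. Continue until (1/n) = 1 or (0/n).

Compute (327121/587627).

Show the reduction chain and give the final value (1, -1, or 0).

flip (327121/587627) -> (587627/327121): both odd, 327121 mod 4 = 1, 587627 mod 4 = 3, so the flip contributes +1; sign now +1
(587627/327121): 587627 mod 327121 = 260506, so (587627/327121) = (260506/327121)
factor out 2^1: 260506 = 2^1·130253; with 327121 mod 8 = 1, (2/327121) = +1; sign now +1; continue with (130253/327121)
flip (130253/327121) -> (327121/130253): both odd, 130253 mod 4 = 1, 327121 mod 4 = 1, so the flip contributes +1; sign now +1
(327121/130253): 327121 mod 130253 = 66615, so (327121/130253) = (66615/130253)
flip (66615/130253) -> (130253/66615): both odd, 66615 mod 4 = 3, 130253 mod 4 = 1, so the flip contributes +1; sign now +1
(130253/66615): 130253 mod 66615 = 63638, so (130253/66615) = (63638/66615)
factor out 2^1: 63638 = 2^1·31819; with 66615 mod 8 = 7, (2/66615) = +1; sign now +1; continue with (31819/66615)
flip (31819/66615) -> (66615/31819): both odd, 31819 mod 4 = 3, 66615 mod 4 = 3, so the flip contributes -1; sign now -1
(66615/31819): 66615 mod 31819 = 2977, so (66615/31819) = (2977/31819)
flip (2977/31819) -> (31819/2977): both odd, 2977 mod 4 = 1, 31819 mod 4 = 3, so the flip contributes +1; sign now -1
(31819/2977): 31819 mod 2977 = 2049, so (31819/2977) = (2049/2977)
flip (2049/2977) -> (2977/2049): both odd, 2049 mod 4 = 1, 2977 mod 4 = 1, so the flip contributes +1; sign now -1
(2977/2049): 2977 mod 2049 = 928, so (2977/2049) = (928/2049)
factor out 2^5: 928 = 2^5·29; with 2049 mod 8 = 1, (2/2049) = +1; sign now -1; continue with (29/2049)
flip (29/2049) -> (2049/29): both odd, 29 mod 4 = 1, 2049 mod 4 = 1, so the flip contributes +1; sign now -1
(2049/29): 2049 mod 29 = 19, so (2049/29) = (19/29)
flip (19/29) -> (29/19): both odd, 19 mod 4 = 3, 29 mod 4 = 1, so the flip contributes +1; sign now -1
(29/19): 29 mod 19 = 10, so (29/19) = (10/19)
factor out 2^1: 10 = 2^1·5; with 19 mod 8 = 3, (2/19) = -1; sign now +1; continue with (5/19)
flip (5/19) -> (19/5): both odd, 5 mod 4 = 1, 19 mod 4 = 3, so the flip contributes +1; sign now +1
(19/5): 19 mod 5 = 4, so (19/5) = (4/5)
factor out 2^2: 4 = 2^2·1; with 5 mod 8 = 5, (2/5) = -1; sign now +1; continue with (1/5)
reached (1/5) = 1, so the symbol is +1

1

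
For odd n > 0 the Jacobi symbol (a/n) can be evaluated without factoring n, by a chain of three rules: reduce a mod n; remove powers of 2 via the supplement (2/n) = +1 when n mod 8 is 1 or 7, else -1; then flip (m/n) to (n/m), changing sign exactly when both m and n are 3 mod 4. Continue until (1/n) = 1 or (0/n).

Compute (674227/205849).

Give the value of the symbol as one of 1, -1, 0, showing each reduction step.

(674227/205849) = (56680/205849)   [reduce mod 205849]
56680 = 2^3·7085; (2/205849) = +1 since 205849 mod 8 = 1, so (56680/205849) = (+1)^3·(7085/205849); sign now +1
reciprocity: (7085/205849) = +1·(205849/7085) since 7085 mod 4 = 1, 205849 mod 4 = 1; sign now +1
(205849/7085) = (384/7085)   [reduce mod 7085]
384 = 2^7·3; (2/7085) = -1 since 7085 mod 8 = 5, so (384/7085) = (-1)^7·(3/7085); sign now -1
reciprocity: (3/7085) = +1·(7085/3) since 3 mod 4 = 3, 7085 mod 4 = 1; sign now -1
(7085/3) = (2/3)   [reduce mod 3]
2 = 2^1·1; (2/3) = -1 since 3 mod 8 = 3, so (2/3) = (-1)^1·(1/3); sign now +1
(1/3) = 1; final value = sign = +1

1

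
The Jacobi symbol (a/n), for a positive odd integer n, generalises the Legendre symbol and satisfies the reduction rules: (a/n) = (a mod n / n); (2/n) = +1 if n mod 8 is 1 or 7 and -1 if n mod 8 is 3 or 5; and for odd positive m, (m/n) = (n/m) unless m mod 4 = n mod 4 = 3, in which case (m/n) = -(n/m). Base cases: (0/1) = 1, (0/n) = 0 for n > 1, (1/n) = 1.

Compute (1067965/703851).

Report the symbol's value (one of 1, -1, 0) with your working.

1

(1067965/703851) = (364114/703851)   [reduce mod 703851]
364114 = 2^1·182057; (2/703851) = -1 since 703851 mod 8 = 3, so (364114/703851) = (-1)^1·(182057/703851); sign now -1
reciprocity: (182057/703851) = +1·(703851/182057) since 182057 mod 4 = 1, 703851 mod 4 = 3; sign now -1
(703851/182057) = (157680/182057)   [reduce mod 182057]
157680 = 2^4·9855; (2/182057) = +1 since 182057 mod 8 = 1, so (157680/182057) = (+1)^4·(9855/182057); sign now -1
reciprocity: (9855/182057) = +1·(182057/9855) since 9855 mod 4 = 3, 182057 mod 4 = 1; sign now -1
(182057/9855) = (4667/9855)   [reduce mod 9855]
reciprocity: (4667/9855) = -1·(9855/4667) since 4667 mod 4 = 3, 9855 mod 4 = 3; sign now +1
(9855/4667) = (521/4667)   [reduce mod 4667]
reciprocity: (521/4667) = +1·(4667/521) since 521 mod 4 = 1, 4667 mod 4 = 3; sign now +1
(4667/521) = (499/521)   [reduce mod 521]
reciprocity: (499/521) = +1·(521/499) since 499 mod 4 = 3, 521 mod 4 = 1; sign now +1
(521/499) = (22/499)   [reduce mod 499]
22 = 2^1·11; (2/499) = -1 since 499 mod 8 = 3, so (22/499) = (-1)^1·(11/499); sign now -1
reciprocity: (11/499) = -1·(499/11) since 11 mod 4 = 3, 499 mod 4 = 3; sign now +1
(499/11) = (4/11)   [reduce mod 11]
4 = 2^2·1; (2/11) = -1 since 11 mod 8 = 3, so (4/11) = (-1)^2·(1/11); sign now +1
(1/11) = 1; final value = sign = +1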